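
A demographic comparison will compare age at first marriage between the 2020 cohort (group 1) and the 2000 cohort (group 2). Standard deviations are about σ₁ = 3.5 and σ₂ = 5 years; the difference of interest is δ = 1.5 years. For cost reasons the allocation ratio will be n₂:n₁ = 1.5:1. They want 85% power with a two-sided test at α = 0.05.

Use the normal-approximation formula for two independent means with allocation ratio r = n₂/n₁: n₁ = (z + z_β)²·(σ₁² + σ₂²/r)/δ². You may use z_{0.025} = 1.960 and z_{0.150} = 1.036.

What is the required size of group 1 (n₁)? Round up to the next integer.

n₁ = 116

n₁ = (z_{α/2} + z_β)² · (σ₁² + σ₂²/r) / δ²
   = (1.960 + 1.036)² · (3.5² + 5²/1.5) / 1.5²
   = 8.9760 · (12.25 + 16.6667) / 2.25
   = 8.9760 · 28.9167 / 2.25
   = 115.36
Round up → n₁ = 116; n₂ = r·n₁ = 1.5 × 116 = 174.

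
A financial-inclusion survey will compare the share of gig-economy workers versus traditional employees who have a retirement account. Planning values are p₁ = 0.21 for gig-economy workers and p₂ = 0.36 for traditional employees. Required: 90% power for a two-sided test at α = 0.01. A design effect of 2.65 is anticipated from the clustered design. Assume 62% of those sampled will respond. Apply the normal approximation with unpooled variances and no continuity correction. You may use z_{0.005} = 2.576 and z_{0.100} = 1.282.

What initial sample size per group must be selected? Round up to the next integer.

n = 1121 per group

n = (z_{α/2} + z_β)² · [p₁(1−p₁) + p₂(1−p₂)] / (p₁ − p₂)²
  = (2.576 + 1.282)² · (0.21·0.79 + 0.36·0.64) / (-0.15)²
  = (3.858)² · (0.1659 + 0.2304) / 0.0225
  = 14.8842 · 0.3963 / 0.0225
  = 262.16
Design effect: 2.65 × 262.16 = 694.72.
Adjust for 62% response: 694.72 / 0.62 = 1120.52.
Round up → n = 1121 per group.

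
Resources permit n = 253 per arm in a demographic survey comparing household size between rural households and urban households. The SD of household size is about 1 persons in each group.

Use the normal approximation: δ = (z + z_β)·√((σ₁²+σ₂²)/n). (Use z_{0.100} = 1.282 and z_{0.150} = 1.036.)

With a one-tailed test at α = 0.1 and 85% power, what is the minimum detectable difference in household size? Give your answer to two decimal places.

δ = (z_α + z_β) · √((σ₁²+σ₂²)/n)
  = (1.282 + 1.036) · √(2/253)
  = 2.318 · √0.00791
  = 2.318 · 0.0889
  = 0.2061

Minimum detectable difference ≈ 0.21 persons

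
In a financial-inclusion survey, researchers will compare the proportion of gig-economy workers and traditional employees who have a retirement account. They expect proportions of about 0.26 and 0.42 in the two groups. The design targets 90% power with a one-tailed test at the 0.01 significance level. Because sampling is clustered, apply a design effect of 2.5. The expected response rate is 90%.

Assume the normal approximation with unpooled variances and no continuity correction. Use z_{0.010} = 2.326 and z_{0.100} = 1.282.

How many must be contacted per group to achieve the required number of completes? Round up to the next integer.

n = (z_α + z_β)² · [p₁(1−p₁) + p₂(1−p₂)] / (p₁ − p₂)²
  = (2.326 + 1.282)² · (0.26·0.74 + 0.42·0.58) / (-0.16)²
  = (3.608)² · (0.1924 + 0.2436) / 0.0256
  = 13.0177 · 0.4360 / 0.0256
  = 221.71
Design effect: 2.5 × 221.71 = 554.27.
Adjust for 90% response: 554.27 / 0.90 = 615.85.
Round up → n = 616 per group.

n = 616 per group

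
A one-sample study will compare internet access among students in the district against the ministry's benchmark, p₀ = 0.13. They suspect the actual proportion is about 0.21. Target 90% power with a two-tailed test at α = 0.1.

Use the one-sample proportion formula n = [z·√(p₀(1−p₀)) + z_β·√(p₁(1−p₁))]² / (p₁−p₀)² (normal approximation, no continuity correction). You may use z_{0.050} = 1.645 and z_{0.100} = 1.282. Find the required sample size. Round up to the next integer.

n = [z_{α/2}·√(p₀q₀) + z_β·√(p₁q₁)]² / (p₁ − p₀)²
  = [1.645·√(0.13·0.87) + 1.282·√(0.21·0.79)]² / (0.08)²
  = [1.645·0.3363 + 1.282·0.4073]² / 0.0064
  = [1.0754]² / 0.0064
  = 180.70
Round up → n = 181.

n = 181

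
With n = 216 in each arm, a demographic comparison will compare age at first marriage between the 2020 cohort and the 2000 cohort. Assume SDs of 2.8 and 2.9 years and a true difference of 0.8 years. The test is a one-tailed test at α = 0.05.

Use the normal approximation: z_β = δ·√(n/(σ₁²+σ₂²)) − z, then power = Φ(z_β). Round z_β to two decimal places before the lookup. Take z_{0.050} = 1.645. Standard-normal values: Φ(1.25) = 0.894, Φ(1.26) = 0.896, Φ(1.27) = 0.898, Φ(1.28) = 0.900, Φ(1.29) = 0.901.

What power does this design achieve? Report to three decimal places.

Power ≈ 0.898

z_β = δ·√(n/(σ₁²+σ₂²)) − z_α
    = 0.8 · √(216/16.25) − 1.645
    = 0.8 · 3.64586 − 1.645
    = 2.9167 − 1.645 = 1.2717 → 1.27
Power = Φ(1.27) = 0.898.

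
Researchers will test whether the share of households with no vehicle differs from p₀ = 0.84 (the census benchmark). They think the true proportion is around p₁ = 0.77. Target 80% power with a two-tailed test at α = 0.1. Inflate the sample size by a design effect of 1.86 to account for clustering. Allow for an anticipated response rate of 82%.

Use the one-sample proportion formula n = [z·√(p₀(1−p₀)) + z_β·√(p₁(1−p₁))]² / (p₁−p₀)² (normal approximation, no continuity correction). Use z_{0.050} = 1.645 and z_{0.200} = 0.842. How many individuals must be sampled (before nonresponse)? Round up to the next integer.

n = 425

n = [z_{α/2}·√(p₀q₀) + z_β·√(p₁q₁)]² / (p₁ − p₀)²
  = [1.645·√(0.84·0.16) + 0.842·√(0.77·0.23)]² / (-0.07)²
  = [1.645·0.3666 + 0.842·0.4208]² / 0.0049
  = [0.9574]² / 0.0049
  = 187.07
Design effect: 1.86 × 187.07 = 347.95.
Adjust for 82% response: 347.95 / 0.82 = 424.32.
Round up → n = 425.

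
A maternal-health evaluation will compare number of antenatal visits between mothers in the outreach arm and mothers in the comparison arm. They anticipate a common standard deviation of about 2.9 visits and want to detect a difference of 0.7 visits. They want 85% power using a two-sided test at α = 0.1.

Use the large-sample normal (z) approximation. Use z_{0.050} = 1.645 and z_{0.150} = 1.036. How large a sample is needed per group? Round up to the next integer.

n = 247 per group

n = (z_{α/2} + z_β)² · (σ₁² + σ₂²) / δ²
  = (1.645 + 1.036)² · (2·2.9² = 16.82) / 0.7²
  = 7.1878 · 16.82 / 0.49
  = 246.73
Round up → n = 247 per group.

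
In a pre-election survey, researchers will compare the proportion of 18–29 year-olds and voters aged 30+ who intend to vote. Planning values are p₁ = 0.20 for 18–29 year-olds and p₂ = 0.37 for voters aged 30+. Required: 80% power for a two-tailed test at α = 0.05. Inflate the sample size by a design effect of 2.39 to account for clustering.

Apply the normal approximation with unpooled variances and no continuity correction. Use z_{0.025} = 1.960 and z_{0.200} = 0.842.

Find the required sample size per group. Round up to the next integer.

n = (z_{α/2} + z_β)² · [p₁(1−p₁) + p₂(1−p₂)] / (p₁ − p₂)²
  = (1.960 + 0.842)² · (0.20·0.80 + 0.37·0.63) / (-0.17)²
  = (2.802)² · (0.1600 + 0.2331) / 0.0289
  = 7.8512 · 0.3931 / 0.0289
  = 106.79
Design effect: 2.39 × 106.79 = 255.23.
Round up → n = 256 per group.

n = 256 per group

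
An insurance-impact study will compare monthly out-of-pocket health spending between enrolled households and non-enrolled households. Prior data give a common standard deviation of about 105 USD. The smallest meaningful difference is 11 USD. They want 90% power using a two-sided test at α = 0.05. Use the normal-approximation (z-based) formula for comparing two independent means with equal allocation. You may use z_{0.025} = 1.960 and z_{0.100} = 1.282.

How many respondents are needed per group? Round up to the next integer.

n = 1916 per group

n = (z_{α/2} + z_β)² · (σ₁² + σ₂²) / δ²
  = (1.960 + 1.282)² · (2·105² = 22050) / 11²
  = 10.5106 · 22050 / 121
  = 1915.35
Round up → n = 1916 per group.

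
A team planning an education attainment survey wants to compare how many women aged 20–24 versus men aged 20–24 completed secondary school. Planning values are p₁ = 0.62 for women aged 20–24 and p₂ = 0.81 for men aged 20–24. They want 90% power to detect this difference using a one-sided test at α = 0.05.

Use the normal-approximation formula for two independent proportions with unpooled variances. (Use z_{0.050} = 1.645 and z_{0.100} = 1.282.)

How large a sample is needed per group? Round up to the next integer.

n = (z_α + z_β)² · [p₁(1−p₁) + p₂(1−p₂)] / (p₁ − p₂)²
  = (1.645 + 1.282)² · (0.62·0.38 + 0.81·0.19) / (-0.19)²
  = (2.927)² · (0.2356 + 0.1539) / 0.0361
  = 8.5673 · 0.3895 / 0.0361
  = 92.44
Round up → n = 93 per group.

n = 93 per group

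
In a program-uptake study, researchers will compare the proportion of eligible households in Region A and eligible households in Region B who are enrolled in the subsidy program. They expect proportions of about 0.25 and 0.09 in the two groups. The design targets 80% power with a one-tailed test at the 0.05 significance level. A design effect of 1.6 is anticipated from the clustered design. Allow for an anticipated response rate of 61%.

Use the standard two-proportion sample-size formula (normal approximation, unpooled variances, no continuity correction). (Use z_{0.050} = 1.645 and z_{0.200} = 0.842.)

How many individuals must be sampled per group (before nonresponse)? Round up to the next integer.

n = (z_α + z_β)² · [p₁(1−p₁) + p₂(1−p₂)] / (p₁ − p₂)²
  = (1.645 + 0.842)² · (0.25·0.75 + 0.09·0.91) / (0.16)²
  = (2.487)² · (0.1875 + 0.0819) / 0.0256
  = 6.1852 · 0.2694 / 0.0256
  = 65.09
Design effect: 1.6 × 65.09 = 104.14.
Adjust for 61% response: 104.14 / 0.61 = 170.73.
Round up → n = 171 per group.

n = 171 per group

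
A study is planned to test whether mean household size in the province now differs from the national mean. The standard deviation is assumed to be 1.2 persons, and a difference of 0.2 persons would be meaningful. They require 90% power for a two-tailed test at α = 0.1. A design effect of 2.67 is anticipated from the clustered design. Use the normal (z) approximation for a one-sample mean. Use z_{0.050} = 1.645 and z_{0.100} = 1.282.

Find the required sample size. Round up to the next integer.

n = (z_{α/2} + z_β)² · σ² / δ²
  = (1.645 + 1.282)² · 1.2² / 0.2²
  = 8.5673 · 1.44 / 0.04
  = 308.42
Design effect: 2.67 × 308.42 = 823.49.
Round up → n = 824.

n = 824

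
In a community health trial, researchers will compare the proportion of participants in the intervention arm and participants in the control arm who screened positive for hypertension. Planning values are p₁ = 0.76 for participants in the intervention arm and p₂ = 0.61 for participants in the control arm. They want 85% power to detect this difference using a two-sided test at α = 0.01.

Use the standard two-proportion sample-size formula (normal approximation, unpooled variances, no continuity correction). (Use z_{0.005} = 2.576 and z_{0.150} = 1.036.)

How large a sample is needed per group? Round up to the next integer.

n = (z_{α/2} + z_β)² · [p₁(1−p₁) + p₂(1−p₂)] / (p₁ − p₂)²
  = (2.576 + 1.036)² · (0.76·0.24 + 0.61·0.39) / (0.15)²
  = (3.612)² · (0.1824 + 0.2379) / 0.0225
  = 13.0465 · 0.4203 / 0.0225
  = 243.71
Round up → n = 244 per group.

n = 244 per group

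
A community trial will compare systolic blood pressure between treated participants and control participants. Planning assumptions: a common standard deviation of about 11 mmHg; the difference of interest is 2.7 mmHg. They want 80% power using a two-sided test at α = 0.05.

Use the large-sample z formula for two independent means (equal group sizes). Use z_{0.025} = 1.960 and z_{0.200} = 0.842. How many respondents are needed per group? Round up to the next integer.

n = 261 per group

n = (z_{α/2} + z_β)² · (σ₁² + σ₂²) / δ²
  = (1.960 + 0.842)² · (2·11² = 242) / 2.7²
  = 7.8512 · 242 / 7.29
  = 260.63
Round up → n = 261 per group.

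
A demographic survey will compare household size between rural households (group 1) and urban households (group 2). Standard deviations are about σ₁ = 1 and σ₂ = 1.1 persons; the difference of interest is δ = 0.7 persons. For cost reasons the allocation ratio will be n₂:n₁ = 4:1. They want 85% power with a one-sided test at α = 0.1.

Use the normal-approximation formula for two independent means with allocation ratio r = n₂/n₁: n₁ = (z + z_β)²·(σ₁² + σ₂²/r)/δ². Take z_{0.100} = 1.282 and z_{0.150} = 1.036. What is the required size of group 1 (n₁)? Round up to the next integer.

n₁ = (z_α + z_β)² · (σ₁² + σ₂²/r) / δ²
   = (1.282 + 1.036)² · (1² + 1.1²/4) / 0.7²
   = 5.3731 · (1 + 0.3025) / 0.49
   = 5.3731 · 1.3025 / 0.49
   = 14.28
Round up → n₁ = 15; n₂ = r·n₁ = 4 × 15 = 60.

n₁ = 15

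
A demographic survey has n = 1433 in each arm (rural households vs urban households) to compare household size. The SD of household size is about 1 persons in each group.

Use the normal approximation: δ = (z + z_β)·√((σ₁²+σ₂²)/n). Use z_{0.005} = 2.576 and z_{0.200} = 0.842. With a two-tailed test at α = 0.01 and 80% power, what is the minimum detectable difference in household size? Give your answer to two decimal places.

δ = (z_{α/2} + z_β) · √((σ₁²+σ₂²)/n)
  = (2.576 + 0.842) · √(2/1433)
  = 3.418 · √0.0014
  = 3.418 · 0.0374
  = 0.1277

Minimum detectable difference ≈ 0.13 persons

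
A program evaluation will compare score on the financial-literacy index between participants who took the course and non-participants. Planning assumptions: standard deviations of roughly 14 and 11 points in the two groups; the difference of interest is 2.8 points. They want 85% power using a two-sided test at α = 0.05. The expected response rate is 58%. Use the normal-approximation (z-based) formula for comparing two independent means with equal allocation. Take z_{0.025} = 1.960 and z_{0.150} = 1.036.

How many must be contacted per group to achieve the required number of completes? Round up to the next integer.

n = (z_{α/2} + z_β)² · (σ₁² + σ₂²) / δ²
  = (1.960 + 1.036)² · (14² + 11² = 317) / 2.8²
  = 8.9760 · 317 / 7.84
  = 362.93
Adjust for 58% response: 362.93 / 0.58 = 625.75.
Round up → n = 626 per group.

n = 626 per group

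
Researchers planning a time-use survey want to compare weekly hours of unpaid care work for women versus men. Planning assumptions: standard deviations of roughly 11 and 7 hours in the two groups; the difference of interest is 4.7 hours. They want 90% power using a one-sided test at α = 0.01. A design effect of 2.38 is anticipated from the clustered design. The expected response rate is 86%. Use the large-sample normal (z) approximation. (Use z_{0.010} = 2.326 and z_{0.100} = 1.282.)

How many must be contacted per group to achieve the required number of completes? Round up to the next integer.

n = 278 per group

n = (z_α + z_β)² · (σ₁² + σ₂²) / δ²
  = (2.326 + 1.282)² · (11² + 7² = 170) / 4.7²
  = 13.0177 · 170 / 22.09
  = 100.18
Design effect: 2.38 × 100.18 = 238.43.
Adjust for 86% response: 238.43 / 0.86 = 277.25.
Round up → n = 278 per group.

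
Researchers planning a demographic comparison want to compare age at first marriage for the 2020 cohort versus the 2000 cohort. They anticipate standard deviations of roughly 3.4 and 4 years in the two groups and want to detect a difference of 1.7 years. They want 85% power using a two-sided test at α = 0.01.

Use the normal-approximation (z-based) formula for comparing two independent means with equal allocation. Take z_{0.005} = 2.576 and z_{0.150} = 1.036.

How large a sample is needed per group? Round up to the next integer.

n = 125 per group

n = (z_{α/2} + z_β)² · (σ₁² + σ₂²) / δ²
  = (2.576 + 1.036)² · (3.4² + 4² = 27.56) / 1.7²
  = 13.0465 · 27.56 / 2.89
  = 124.42
Round up → n = 125 per group.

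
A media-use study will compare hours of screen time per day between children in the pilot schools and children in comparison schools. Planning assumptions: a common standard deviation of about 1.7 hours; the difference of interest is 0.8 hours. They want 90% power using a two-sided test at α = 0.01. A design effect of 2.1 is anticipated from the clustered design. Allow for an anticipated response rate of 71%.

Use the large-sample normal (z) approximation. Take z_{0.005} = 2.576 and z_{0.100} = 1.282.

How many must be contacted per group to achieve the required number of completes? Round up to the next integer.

n = 398 per group

n = (z_{α/2} + z_β)² · (σ₁² + σ₂²) / δ²
  = (2.576 + 1.282)² · (2·1.7² = 5.78) / 0.8²
  = 14.8842 · 5.78 / 0.64
  = 134.42
Design effect: 2.1 × 134.42 = 282.29.
Adjust for 71% response: 282.29 / 0.71 = 397.59.
Round up → n = 398 per group.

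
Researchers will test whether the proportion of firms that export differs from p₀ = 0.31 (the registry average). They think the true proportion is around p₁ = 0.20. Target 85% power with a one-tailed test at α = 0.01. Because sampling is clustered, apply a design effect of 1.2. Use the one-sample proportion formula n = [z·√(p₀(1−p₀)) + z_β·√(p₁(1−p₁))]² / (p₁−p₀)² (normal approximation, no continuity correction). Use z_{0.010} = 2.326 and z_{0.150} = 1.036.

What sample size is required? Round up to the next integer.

n = [z_α·√(p₀q₀) + z_β·√(p₁q₁)]² / (p₁ − p₀)²
  = [2.326·√(0.31·0.69) + 1.036·√(0.20·0.80)]² / (-0.11)²
  = [2.326·0.4625 + 1.036·0.4000]² / 0.0121
  = [1.4902]² / 0.0121
  = 183.52
Design effect: 1.2 × 183.52 = 220.22.
Round up → n = 221.

n = 221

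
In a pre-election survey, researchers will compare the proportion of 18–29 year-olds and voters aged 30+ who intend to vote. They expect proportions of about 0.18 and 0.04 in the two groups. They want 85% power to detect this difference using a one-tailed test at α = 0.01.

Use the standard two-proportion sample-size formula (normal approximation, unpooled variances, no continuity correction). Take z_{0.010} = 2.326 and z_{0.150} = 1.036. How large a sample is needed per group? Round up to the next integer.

n = (z_α + z_β)² · [p₁(1−p₁) + p₂(1−p₂)] / (p₁ − p₂)²
  = (2.326 + 1.036)² · (0.18·0.82 + 0.04·0.96) / (0.14)²
  = (3.362)² · (0.1476 + 0.0384) / 0.0196
  = 11.3030 · 0.1860 / 0.0196
  = 107.26
Round up → n = 108 per group.

n = 108 per group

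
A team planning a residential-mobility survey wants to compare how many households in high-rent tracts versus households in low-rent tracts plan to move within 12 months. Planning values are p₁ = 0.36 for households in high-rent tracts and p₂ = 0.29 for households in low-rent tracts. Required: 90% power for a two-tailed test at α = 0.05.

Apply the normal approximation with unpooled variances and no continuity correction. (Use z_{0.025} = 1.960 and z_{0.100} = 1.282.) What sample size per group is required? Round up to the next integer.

n = (z_{α/2} + z_β)² · [p₁(1−p₁) + p₂(1−p₂)] / (p₁ − p₂)²
  = (1.960 + 1.282)² · (0.36·0.64 + 0.29·0.71) / (0.07)²
  = (3.242)² · (0.2304 + 0.2059) / 0.0049
  = 10.5106 · 0.4363 / 0.0049
  = 935.87
Round up → n = 936 per group.

n = 936 per group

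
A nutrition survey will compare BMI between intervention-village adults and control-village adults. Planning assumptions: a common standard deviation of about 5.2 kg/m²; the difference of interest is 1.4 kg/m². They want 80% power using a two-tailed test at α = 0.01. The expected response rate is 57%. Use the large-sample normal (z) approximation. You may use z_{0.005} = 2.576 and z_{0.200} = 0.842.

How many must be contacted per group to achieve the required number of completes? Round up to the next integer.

n = 566 per group

n = (z_{α/2} + z_β)² · (σ₁² + σ₂²) / δ²
  = (2.576 + 0.842)² · (2·5.2² = 54.08) / 1.4²
  = 11.6827 · 54.08 / 1.96
  = 322.35
Adjust for 57% response: 322.35 / 0.57 = 565.52.
Round up → n = 566 per group.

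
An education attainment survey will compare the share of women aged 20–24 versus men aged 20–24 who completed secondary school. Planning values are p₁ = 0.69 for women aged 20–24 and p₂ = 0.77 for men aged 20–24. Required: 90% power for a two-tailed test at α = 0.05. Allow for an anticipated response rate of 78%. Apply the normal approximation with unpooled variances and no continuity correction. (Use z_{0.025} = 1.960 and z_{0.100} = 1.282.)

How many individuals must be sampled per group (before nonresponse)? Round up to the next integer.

n = (z_{α/2} + z_β)² · [p₁(1−p₁) + p₂(1−p₂)] / (p₁ − p₂)²
  = (1.960 + 1.282)² · (0.69·0.31 + 0.77·0.23) / (-0.08)²
  = (3.242)² · (0.2139 + 0.1771) / 0.0064
  = 10.5106 · 0.3910 / 0.0064
  = 642.13
Adjust for 78% response: 642.13 / 0.78 = 823.24.
Round up → n = 824 per group.

n = 824 per group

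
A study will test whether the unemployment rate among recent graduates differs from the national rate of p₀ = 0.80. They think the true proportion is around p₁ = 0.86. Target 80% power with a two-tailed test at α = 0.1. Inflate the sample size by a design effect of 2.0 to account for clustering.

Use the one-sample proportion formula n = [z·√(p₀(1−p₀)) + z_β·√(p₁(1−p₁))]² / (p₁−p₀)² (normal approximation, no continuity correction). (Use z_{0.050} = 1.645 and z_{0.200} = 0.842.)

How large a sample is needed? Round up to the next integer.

n = [z_{α/2}·√(p₀q₀) + z_β·√(p₁q₁)]² / (p₁ − p₀)²
  = [1.645·√(0.80·0.20) + 0.842·√(0.86·0.14)]² / (0.06)²
  = [1.645·0.4000 + 0.842·0.3470]² / 0.0036
  = [0.9502]² / 0.0036
  = 250.78
Design effect: 2.0 × 250.78 = 501.56.
Round up → n = 502.

n = 502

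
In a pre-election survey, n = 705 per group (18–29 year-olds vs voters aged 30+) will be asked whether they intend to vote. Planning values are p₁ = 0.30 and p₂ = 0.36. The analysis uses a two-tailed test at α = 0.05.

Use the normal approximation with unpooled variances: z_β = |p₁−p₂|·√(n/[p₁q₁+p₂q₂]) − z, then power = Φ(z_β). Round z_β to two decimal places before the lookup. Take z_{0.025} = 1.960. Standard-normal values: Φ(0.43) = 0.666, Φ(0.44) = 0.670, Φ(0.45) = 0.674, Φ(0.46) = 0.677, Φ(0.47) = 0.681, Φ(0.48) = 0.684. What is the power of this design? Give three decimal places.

Power ≈ 0.670

z_β = |p₁−p₂|·√(n/[p₁q₁+p₂q₂]) − z_{α/2}
    = 0.06 · √(705/0.4404) − 1.960
    = 0.06 · 40.0102 − 1.960
    = 2.4006 − 1.960 = 0.4406 → 0.44
Power = Φ(0.44) = 0.670.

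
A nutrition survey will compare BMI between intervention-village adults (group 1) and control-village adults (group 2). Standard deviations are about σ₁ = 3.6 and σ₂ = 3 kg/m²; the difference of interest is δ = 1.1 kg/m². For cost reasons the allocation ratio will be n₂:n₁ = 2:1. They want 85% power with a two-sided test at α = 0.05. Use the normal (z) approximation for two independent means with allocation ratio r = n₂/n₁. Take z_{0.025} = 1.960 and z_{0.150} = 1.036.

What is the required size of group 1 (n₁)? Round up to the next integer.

n₁ = 130

n₁ = (z_{α/2} + z_β)² · (σ₁² + σ₂²/r) / δ²
   = (1.960 + 1.036)² · (3.6² + 3²/2) / 1.1²
   = 8.9760 · (12.96 + 4.5) / 1.21
   = 8.9760 · 17.46 / 1.21
   = 129.52
Round up → n₁ = 130; n₂ = r·n₁ = 2 × 130 = 260.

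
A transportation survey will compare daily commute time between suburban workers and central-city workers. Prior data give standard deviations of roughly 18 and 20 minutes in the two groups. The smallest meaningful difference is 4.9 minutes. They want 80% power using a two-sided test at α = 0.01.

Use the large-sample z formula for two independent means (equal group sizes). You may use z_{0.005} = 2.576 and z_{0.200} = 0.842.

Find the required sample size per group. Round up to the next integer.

n = (z_{α/2} + z_β)² · (σ₁² + σ₂²) / δ²
  = (2.576 + 0.842)² · (18² + 20² = 724) / 4.9²
  = 11.6827 · 724 / 24.01
  = 352.28
Round up → n = 353 per group.

n = 353 per group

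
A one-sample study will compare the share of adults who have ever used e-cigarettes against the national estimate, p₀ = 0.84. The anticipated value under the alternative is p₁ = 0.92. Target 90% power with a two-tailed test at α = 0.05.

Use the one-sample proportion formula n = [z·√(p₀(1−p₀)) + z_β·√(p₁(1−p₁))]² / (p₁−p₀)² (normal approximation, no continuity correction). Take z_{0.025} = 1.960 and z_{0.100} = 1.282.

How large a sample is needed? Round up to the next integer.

n = [z_{α/2}·√(p₀q₀) + z_β·√(p₁q₁)]² / (p₁ − p₀)²
  = [1.960·√(0.84·0.16) + 1.282·√(0.92·0.08)]² / (0.08)²
  = [1.960·0.3666 + 1.282·0.2713]² / 0.0064
  = [1.0663]² / 0.0064
  = 177.67
Round up → n = 178.

n = 178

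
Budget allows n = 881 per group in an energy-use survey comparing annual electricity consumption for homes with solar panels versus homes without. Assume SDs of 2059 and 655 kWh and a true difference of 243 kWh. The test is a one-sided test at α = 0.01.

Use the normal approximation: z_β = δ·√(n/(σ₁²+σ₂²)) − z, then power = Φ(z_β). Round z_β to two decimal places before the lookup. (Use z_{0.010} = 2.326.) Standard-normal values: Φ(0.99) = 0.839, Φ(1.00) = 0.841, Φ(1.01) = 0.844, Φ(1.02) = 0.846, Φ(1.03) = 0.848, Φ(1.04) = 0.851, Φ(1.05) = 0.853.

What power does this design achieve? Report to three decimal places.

Power ≈ 0.844

z_β = δ·√(n/(σ₁²+σ₂²)) − z_α
    = 243 · √(881/4668506) − 2.326
    = 243 · 0.01374 − 2.326
    = 3.3381 − 2.326 = 1.0121 → 1.01
Power = Φ(1.01) = 0.844.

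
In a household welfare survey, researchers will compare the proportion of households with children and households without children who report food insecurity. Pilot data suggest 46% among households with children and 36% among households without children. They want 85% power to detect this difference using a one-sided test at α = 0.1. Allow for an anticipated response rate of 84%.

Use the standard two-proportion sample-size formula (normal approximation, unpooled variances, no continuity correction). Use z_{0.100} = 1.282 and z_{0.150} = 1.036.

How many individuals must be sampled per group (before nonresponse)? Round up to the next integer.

n = 307 per group

n = (z_α + z_β)² · [p₁(1−p₁) + p₂(1−p₂)] / (p₁ − p₂)²
  = (1.282 + 1.036)² · (0.46·0.54 + 0.36·0.64) / (0.10)²
  = (2.318)² · (0.2484 + 0.2304) / 0.0100
  = 5.3731 · 0.4788 / 0.0100
  = 257.27
Adjust for 84% response: 257.27 / 0.84 = 306.27.
Round up → n = 307 per group.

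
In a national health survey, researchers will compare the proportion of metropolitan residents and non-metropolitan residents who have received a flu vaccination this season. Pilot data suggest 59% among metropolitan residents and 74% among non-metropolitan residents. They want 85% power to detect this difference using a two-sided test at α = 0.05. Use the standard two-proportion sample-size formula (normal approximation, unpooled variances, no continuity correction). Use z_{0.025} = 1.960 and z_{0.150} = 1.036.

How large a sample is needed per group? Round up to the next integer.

n = (z_{α/2} + z_β)² · [p₁(1−p₁) + p₂(1−p₂)] / (p₁ − p₂)²
  = (1.960 + 1.036)² · (0.59·0.41 + 0.74·0.26) / (-0.15)²
  = (2.996)² · (0.2419 + 0.1924) / 0.0225
  = 8.9760 · 0.4343 / 0.0225
  = 173.26
Round up → n = 174 per group.

n = 174 per group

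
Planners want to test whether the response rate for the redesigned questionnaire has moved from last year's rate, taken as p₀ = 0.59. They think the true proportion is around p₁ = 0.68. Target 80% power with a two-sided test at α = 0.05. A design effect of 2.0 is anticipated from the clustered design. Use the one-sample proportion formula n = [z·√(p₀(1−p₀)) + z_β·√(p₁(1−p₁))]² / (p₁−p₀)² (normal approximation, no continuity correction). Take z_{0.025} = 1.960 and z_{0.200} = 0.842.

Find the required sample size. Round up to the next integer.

n = 455

n = [z_{α/2}·√(p₀q₀) + z_β·√(p₁q₁)]² / (p₁ − p₀)²
  = [1.960·√(0.59·0.41) + 0.842·√(0.68·0.32)]² / (0.09)²
  = [1.960·0.4918 + 0.842·0.4665]² / 0.0081
  = [1.3568]² / 0.0081
  = 227.26
Design effect: 2.0 × 227.26 = 454.52.
Round up → n = 455.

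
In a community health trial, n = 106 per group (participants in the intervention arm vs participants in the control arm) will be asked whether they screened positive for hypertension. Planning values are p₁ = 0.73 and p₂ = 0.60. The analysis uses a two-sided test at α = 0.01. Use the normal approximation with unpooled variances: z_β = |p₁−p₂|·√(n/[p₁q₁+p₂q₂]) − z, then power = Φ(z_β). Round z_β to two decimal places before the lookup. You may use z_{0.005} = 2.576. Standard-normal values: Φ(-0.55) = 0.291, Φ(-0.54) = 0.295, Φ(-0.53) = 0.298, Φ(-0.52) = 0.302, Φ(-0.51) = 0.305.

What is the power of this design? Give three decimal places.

z_β = |p₁−p₂|·√(n/[p₁q₁+p₂q₂]) − z_{α/2}
    = 0.13 · √(106/0.4371) − 2.576
    = 0.13 · 15.5727 − 2.576
    = 2.0244 − 2.576 = -0.5516 → -0.55
Power = Φ(-0.55) = 0.291.

Power ≈ 0.291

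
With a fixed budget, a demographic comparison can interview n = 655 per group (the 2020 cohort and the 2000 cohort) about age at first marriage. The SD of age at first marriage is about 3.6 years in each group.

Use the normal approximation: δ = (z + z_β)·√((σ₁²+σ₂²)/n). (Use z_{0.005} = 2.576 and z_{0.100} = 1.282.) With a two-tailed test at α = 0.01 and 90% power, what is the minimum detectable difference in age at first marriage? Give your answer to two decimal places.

Minimum detectable difference ≈ 0.77 years

δ = (z_{α/2} + z_β) · √((σ₁²+σ₂²)/n)
  = (2.576 + 1.282) · √(25.92/655)
  = 3.858 · √0.03957
  = 3.858 · 0.1989
  = 0.7675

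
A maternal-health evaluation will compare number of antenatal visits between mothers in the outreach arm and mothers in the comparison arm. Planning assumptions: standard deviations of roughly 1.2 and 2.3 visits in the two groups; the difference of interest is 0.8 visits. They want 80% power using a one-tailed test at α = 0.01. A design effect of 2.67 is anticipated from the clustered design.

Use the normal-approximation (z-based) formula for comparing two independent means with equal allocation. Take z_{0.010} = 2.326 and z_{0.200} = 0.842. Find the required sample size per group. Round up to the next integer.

n = 282 per group

n = (z_α + z_β)² · (σ₁² + σ₂²) / δ²
  = (2.326 + 0.842)² · (1.2² + 2.3² = 6.73) / 0.8²
  = 10.0362 · 6.73 / 0.64
  = 105.54
Design effect: 2.67 × 105.54 = 281.78.
Round up → n = 282 per group.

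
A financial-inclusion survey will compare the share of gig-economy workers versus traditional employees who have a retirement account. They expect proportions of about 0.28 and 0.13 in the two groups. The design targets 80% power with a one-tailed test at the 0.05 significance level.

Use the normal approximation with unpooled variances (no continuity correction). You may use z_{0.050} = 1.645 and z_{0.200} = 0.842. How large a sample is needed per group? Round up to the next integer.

n = (z_α + z_β)² · [p₁(1−p₁) + p₂(1−p₂)] / (p₁ − p₂)²
  = (1.645 + 0.842)² · (0.28·0.72 + 0.13·0.87) / (0.15)²
  = (2.487)² · (0.2016 + 0.1131) / 0.0225
  = 6.1852 · 0.3147 / 0.0225
  = 86.51
Round up → n = 87 per group.

n = 87 per group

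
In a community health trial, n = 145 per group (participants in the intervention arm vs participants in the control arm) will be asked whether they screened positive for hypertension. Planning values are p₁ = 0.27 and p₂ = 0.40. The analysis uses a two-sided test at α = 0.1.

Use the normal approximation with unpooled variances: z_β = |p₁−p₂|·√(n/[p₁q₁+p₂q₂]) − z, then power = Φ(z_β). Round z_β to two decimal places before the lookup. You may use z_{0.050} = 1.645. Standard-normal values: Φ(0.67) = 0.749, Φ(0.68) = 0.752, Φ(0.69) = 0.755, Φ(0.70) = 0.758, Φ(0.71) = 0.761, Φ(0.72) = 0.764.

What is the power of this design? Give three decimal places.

z_β = |p₁−p₂|·√(n/[p₁q₁+p₂q₂]) − z_{α/2}
    = 0.13 · √(145/0.4371) − 1.645
    = 0.13 · 18.2135 − 1.645
    = 2.3678 − 1.645 = 0.7228 → 0.72
Power = Φ(0.72) = 0.764.

Power ≈ 0.764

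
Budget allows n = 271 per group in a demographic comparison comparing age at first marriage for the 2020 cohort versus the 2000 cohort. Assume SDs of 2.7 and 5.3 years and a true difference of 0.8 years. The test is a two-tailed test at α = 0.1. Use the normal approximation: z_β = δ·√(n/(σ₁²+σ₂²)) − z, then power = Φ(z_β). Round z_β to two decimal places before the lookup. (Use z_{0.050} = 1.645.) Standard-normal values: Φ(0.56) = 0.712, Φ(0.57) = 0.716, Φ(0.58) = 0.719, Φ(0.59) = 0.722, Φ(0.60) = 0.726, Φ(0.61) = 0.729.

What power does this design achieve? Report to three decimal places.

Power ≈ 0.716

z_β = δ·√(n/(σ₁²+σ₂²)) − z_{α/2}
    = 0.8 · √(271/35.38) − 1.645
    = 0.8 · 2.76762 − 1.645
    = 2.2141 − 1.645 = 0.5691 → 0.57
Power = Φ(0.57) = 0.716.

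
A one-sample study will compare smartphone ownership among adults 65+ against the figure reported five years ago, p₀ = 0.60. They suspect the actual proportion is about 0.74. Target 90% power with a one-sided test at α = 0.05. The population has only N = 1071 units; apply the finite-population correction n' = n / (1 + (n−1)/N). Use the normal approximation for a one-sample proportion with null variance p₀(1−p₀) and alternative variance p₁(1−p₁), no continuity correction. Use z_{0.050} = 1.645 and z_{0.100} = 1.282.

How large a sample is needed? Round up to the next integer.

n = [z_α·√(p₀q₀) + z_β·√(p₁q₁)]² / (p₁ − p₀)²
  = [1.645·√(0.60·0.40) + 1.282·√(0.74·0.26)]² / (0.14)²
  = [1.645·0.4899 + 1.282·0.4386]² / 0.0196
  = [1.3682]² / 0.0196
  = 95.51
Finite-population correction (N = 1071): 95.51 / (1 + (95.51 − 1)/1071) = 87.77.
Round up → n = 88.

n = 88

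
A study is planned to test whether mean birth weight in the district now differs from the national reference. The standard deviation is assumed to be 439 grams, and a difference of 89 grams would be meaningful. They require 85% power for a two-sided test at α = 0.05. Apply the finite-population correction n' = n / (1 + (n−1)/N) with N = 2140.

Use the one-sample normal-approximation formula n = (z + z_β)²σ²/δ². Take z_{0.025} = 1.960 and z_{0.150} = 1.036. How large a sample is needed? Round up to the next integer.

n = 199

n = (z_{α/2} + z_β)² · σ² / δ²
  = (1.960 + 1.036)² · 439² / 89²
  = 8.9760 · 192721 / 7921
  = 218.39
Finite-population correction (N = 2140): 218.39 / (1 + (218.39 − 1)/2140) = 198.25.
Round up → n = 199.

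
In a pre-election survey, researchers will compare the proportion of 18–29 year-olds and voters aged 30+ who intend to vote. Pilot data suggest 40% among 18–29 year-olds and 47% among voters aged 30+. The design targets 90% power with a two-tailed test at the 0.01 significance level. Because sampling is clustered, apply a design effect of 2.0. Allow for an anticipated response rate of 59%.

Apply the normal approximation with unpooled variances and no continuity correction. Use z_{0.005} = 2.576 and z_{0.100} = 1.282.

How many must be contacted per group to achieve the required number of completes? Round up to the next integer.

n = 5037 per group

n = (z_{α/2} + z_β)² · [p₁(1−p₁) + p₂(1−p₂)] / (p₁ − p₂)²
  = (2.576 + 1.282)² · (0.40·0.60 + 0.47·0.53) / (-0.07)²
  = (3.858)² · (0.2400 + 0.2491) / 0.0049
  = 14.8842 · 0.4891 / 0.0049
  = 1485.68
Design effect: 2.0 × 1485.68 = 2971.37.
Adjust for 59% response: 2971.37 / 0.59 = 5036.21.
Round up → n = 5037 per group.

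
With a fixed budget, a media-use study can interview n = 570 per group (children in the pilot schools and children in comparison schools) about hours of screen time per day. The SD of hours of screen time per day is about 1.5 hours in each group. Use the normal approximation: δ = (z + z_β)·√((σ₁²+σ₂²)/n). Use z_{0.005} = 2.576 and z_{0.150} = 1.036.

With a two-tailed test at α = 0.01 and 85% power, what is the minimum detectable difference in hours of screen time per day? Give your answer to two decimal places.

δ = (z_{α/2} + z_β) · √((σ₁²+σ₂²)/n)
  = (2.576 + 1.036) · √(4.5/570)
  = 3.612 · √0.00789
  = 3.612 · 0.0889
  = 0.3209

Minimum detectable difference ≈ 0.32 hours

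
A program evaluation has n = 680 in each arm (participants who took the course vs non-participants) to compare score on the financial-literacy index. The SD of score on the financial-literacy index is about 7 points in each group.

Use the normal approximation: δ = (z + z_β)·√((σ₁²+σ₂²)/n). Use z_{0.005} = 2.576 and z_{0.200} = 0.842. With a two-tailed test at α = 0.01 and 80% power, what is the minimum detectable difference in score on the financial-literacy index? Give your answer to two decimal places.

δ = (z_{α/2} + z_β) · √((σ₁²+σ₂²)/n)
  = (2.576 + 0.842) · √(98/680)
  = 3.418 · √0.14412
  = 3.418 · 0.3796
  = 1.2976

Minimum detectable difference ≈ 1.30 points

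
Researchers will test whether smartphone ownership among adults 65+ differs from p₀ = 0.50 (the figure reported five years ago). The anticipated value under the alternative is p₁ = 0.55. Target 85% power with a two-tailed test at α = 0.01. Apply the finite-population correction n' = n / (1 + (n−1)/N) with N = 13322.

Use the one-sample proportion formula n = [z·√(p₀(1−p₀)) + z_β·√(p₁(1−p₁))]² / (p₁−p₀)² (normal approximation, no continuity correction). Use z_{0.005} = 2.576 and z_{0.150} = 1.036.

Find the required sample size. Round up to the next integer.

n = [z_{α/2}·√(p₀q₀) + z_β·√(p₁q₁)]² / (p₁ − p₀)²
  = [2.576·√(0.50·0.50) + 1.036·√(0.55·0.45)]² / (0.05)²
  = [2.576·0.5000 + 1.036·0.4975]² / 0.0025
  = [1.8034]² / 0.0025
  = 1300.91
Finite-population correction (N = 13322): 1300.91 / (1 + (1300.91 − 1)/13322) = 1185.25.
Round up → n = 1186.

n = 1186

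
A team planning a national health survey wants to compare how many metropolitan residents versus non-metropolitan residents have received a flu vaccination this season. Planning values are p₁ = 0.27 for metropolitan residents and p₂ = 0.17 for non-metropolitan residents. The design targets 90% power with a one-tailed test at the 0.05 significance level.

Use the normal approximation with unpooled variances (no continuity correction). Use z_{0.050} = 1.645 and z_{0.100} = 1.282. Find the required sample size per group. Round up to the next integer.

n = 290 per group

n = (z_α + z_β)² · [p₁(1−p₁) + p₂(1−p₂)] / (p₁ − p₂)²
  = (1.645 + 1.282)² · (0.27·0.73 + 0.17·0.83) / (0.10)²
  = (2.927)² · (0.1971 + 0.1411) / 0.0100
  = 8.5673 · 0.3382 / 0.0100
  = 289.75
Round up → n = 290 per group.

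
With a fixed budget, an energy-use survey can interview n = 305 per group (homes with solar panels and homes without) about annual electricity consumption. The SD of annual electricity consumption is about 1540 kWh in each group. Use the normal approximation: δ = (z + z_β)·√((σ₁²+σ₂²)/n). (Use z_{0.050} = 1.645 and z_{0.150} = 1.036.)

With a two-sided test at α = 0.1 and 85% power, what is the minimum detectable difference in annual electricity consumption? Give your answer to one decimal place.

δ = (z_{α/2} + z_β) · √((σ₁²+σ₂²)/n)
  = (1.645 + 1.036) · √(4743200/305)
  = 2.681 · √15551.5
  = 2.681 · 124.7056
  = 334.3356

Minimum detectable difference ≈ 334.3 kWh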